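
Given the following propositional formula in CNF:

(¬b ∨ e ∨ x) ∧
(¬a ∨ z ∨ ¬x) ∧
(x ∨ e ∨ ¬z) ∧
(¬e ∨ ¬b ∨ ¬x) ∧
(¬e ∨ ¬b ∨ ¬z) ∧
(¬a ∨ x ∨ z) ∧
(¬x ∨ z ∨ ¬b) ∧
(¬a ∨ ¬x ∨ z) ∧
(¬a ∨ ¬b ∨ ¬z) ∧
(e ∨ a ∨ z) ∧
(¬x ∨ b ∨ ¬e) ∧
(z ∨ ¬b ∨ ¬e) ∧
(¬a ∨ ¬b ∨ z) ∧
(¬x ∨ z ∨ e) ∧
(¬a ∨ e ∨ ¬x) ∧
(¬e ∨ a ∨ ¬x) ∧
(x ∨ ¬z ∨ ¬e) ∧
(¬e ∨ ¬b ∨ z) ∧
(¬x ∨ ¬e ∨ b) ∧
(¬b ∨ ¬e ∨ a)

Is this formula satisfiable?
Yes

Yes, the formula is satisfiable.

One satisfying assignment is: e=True, b=False, z=False, a=False, x=False

Verification: With this assignment, all 20 clauses evaluate to true.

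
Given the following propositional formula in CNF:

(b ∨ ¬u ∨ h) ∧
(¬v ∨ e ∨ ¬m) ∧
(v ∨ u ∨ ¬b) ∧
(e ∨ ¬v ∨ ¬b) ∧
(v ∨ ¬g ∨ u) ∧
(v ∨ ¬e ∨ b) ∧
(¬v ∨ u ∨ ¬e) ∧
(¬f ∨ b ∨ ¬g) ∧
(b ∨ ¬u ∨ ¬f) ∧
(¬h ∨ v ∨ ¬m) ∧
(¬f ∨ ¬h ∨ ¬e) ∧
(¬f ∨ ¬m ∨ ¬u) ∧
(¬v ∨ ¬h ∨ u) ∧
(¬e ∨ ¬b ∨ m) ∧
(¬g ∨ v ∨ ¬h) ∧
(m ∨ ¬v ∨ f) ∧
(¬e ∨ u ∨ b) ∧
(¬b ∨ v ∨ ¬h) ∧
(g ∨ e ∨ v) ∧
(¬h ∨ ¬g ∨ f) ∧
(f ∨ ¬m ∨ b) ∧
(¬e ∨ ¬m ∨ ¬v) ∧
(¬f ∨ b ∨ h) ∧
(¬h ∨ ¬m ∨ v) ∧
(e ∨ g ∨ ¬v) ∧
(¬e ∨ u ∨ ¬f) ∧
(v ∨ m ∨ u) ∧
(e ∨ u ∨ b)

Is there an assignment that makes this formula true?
Yes

Yes, the formula is satisfiable.

One satisfying assignment is: b=True, f=False, m=False, e=False, u=True, v=False, h=False, g=True

Verification: With this assignment, all 28 clauses evaluate to true.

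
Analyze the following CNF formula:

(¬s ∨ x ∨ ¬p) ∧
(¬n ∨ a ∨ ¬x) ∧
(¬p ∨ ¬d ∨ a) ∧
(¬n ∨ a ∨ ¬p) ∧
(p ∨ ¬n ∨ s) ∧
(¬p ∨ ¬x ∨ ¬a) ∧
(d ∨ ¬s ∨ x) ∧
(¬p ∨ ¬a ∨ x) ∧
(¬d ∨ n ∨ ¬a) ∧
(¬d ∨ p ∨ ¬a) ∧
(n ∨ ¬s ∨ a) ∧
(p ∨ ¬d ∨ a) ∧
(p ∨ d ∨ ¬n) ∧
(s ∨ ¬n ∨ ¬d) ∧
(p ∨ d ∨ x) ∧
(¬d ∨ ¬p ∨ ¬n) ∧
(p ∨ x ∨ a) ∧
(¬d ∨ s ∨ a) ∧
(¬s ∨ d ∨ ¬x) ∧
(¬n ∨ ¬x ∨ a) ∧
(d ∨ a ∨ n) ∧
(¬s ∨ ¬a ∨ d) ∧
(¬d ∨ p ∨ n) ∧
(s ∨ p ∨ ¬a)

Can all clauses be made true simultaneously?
No

No, the formula is not satisfiable.

No assignment of truth values to the variables can make all 24 clauses true simultaneously.

The formula is UNSAT (unsatisfiable).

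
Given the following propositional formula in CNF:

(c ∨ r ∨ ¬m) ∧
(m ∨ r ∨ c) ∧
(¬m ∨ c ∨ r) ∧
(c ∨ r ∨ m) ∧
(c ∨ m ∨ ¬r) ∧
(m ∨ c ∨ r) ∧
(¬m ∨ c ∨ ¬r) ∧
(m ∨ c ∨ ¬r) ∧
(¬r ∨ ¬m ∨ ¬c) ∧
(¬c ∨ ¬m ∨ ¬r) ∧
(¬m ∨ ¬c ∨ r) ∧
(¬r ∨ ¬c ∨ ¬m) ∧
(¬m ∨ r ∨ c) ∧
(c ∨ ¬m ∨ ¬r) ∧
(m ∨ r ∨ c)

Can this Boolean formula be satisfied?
Yes

Yes, the formula is satisfiable.

One satisfying assignment is: c=True, r=False, m=False

Verification: With this assignment, all 15 clauses evaluate to true.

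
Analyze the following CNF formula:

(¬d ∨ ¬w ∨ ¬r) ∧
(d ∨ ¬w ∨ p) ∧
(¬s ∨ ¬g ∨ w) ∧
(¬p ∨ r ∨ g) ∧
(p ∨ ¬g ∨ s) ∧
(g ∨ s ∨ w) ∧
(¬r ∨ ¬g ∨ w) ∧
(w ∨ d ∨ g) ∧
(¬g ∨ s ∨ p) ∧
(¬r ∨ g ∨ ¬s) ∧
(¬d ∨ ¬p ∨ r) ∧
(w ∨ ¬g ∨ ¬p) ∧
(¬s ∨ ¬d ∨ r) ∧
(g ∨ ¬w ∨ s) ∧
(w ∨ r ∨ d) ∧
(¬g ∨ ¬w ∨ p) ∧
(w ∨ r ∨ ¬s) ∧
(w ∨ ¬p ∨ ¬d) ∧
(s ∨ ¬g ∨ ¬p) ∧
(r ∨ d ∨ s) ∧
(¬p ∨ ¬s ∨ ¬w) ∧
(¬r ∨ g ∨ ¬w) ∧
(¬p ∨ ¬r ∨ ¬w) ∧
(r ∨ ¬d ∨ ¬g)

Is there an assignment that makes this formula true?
No

No, the formula is not satisfiable.

No assignment of truth values to the variables can make all 24 clauses true simultaneously.

The formula is UNSAT (unsatisfiable).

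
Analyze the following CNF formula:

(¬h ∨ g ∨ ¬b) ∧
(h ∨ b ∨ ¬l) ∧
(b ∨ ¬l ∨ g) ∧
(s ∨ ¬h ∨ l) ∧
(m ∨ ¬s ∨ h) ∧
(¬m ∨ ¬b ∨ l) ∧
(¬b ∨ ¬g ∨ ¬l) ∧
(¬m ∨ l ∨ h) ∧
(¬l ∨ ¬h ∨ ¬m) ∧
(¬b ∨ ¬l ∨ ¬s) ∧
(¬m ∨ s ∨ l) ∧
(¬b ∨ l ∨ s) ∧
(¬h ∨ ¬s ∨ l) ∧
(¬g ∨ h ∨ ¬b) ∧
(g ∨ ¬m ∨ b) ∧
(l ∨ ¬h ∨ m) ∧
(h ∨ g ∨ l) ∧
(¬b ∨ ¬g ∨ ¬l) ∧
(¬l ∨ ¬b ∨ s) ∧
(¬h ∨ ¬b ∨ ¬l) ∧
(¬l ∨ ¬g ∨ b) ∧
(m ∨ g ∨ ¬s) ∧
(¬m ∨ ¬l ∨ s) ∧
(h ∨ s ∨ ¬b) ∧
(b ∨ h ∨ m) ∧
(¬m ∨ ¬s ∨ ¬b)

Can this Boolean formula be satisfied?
No

No, the formula is not satisfiable.

No assignment of truth values to the variables can make all 26 clauses true simultaneously.

The formula is UNSAT (unsatisfiable).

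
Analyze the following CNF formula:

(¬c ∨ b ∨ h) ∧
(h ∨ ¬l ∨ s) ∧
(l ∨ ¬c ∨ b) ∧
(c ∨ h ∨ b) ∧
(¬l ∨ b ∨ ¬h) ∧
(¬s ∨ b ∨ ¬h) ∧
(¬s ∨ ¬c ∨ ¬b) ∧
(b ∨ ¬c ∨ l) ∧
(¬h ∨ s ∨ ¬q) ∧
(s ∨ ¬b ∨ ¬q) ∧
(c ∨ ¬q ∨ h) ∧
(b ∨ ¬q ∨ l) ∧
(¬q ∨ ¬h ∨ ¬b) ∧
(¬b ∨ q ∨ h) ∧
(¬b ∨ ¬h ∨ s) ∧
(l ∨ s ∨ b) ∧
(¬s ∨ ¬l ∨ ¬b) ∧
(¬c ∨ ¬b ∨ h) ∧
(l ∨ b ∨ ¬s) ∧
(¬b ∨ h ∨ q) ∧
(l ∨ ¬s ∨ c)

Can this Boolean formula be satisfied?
No

No, the formula is not satisfiable.

No assignment of truth values to the variables can make all 21 clauses true simultaneously.

The formula is UNSAT (unsatisfiable).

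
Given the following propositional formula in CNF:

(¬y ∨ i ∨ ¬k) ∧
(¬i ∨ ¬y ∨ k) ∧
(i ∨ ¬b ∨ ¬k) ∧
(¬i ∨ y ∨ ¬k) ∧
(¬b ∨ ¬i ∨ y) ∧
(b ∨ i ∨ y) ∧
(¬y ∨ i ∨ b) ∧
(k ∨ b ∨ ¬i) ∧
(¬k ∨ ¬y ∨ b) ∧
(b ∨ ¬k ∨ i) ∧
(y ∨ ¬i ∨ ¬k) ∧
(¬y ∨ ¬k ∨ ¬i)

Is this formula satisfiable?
Yes

Yes, the formula is satisfiable.

One satisfying assignment is: y=True, k=False, b=True, i=False

Verification: With this assignment, all 12 clauses evaluate to true.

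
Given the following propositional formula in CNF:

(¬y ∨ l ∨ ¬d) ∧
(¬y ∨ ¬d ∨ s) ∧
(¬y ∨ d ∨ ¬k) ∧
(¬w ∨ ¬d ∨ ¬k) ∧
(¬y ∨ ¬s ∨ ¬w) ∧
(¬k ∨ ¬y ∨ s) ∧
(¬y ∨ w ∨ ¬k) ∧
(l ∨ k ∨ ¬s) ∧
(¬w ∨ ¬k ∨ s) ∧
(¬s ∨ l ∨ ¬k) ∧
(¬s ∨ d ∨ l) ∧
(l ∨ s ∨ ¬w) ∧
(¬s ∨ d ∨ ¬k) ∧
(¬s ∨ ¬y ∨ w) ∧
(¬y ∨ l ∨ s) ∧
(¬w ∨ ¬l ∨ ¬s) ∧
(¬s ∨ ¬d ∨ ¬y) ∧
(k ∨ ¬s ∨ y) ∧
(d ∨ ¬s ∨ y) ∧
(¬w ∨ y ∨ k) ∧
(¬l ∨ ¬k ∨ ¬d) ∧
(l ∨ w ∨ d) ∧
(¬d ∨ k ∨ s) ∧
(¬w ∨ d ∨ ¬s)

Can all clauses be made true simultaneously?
Yes

Yes, the formula is satisfiable.

One satisfying assignment is: k=False, d=False, y=False, s=False, w=False, l=True

Verification: With this assignment, all 24 clauses evaluate to true.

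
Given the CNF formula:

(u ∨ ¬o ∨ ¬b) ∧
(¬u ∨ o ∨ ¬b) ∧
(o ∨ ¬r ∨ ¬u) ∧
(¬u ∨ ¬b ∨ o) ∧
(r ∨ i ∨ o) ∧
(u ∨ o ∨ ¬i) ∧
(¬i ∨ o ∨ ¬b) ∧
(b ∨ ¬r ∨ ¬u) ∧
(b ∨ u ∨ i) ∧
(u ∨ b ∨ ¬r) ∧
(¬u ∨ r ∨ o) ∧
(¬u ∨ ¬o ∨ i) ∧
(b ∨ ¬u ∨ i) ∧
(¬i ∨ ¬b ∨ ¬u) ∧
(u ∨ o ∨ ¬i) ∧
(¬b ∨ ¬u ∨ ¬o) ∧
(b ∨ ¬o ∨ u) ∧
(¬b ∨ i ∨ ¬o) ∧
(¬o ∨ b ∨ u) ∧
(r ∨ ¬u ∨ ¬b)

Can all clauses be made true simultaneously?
Yes

Yes, the formula is satisfiable.

One satisfying assignment is: b=True, i=False, o=False, r=True, u=False

Verification: With this assignment, all 20 clauses evaluate to true.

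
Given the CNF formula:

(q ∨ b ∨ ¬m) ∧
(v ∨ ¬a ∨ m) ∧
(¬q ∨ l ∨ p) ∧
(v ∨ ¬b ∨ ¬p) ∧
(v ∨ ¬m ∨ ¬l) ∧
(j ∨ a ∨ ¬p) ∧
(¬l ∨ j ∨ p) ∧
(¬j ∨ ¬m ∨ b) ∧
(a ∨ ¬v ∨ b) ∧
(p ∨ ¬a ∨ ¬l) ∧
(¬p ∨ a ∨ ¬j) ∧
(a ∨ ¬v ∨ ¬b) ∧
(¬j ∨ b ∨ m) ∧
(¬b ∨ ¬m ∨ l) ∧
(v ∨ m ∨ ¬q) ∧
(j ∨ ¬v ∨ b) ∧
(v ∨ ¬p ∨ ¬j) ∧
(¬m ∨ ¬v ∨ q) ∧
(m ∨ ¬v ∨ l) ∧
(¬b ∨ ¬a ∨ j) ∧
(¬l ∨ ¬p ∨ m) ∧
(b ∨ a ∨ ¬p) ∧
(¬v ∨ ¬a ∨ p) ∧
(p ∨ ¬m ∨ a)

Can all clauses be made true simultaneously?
Yes

Yes, the formula is satisfiable.

One satisfying assignment is: l=False, a=False, p=False, v=False, b=False, q=False, j=False, m=False

Verification: With this assignment, all 24 clauses evaluate to true.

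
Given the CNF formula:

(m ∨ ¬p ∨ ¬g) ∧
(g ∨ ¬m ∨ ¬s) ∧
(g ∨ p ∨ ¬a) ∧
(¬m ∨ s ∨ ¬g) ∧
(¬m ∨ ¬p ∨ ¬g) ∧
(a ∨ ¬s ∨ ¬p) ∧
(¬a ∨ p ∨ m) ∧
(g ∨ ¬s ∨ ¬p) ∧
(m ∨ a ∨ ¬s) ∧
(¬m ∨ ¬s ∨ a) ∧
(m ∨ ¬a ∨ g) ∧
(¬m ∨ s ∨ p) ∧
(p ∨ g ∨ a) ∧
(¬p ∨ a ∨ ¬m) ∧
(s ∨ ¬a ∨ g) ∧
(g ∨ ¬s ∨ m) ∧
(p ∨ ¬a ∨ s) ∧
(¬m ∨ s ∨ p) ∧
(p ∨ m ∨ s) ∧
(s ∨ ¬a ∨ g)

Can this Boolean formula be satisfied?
Yes

Yes, the formula is satisfiable.

One satisfying assignment is: s=False, a=False, m=False, p=True, g=False

Verification: With this assignment, all 20 clauses evaluate to true.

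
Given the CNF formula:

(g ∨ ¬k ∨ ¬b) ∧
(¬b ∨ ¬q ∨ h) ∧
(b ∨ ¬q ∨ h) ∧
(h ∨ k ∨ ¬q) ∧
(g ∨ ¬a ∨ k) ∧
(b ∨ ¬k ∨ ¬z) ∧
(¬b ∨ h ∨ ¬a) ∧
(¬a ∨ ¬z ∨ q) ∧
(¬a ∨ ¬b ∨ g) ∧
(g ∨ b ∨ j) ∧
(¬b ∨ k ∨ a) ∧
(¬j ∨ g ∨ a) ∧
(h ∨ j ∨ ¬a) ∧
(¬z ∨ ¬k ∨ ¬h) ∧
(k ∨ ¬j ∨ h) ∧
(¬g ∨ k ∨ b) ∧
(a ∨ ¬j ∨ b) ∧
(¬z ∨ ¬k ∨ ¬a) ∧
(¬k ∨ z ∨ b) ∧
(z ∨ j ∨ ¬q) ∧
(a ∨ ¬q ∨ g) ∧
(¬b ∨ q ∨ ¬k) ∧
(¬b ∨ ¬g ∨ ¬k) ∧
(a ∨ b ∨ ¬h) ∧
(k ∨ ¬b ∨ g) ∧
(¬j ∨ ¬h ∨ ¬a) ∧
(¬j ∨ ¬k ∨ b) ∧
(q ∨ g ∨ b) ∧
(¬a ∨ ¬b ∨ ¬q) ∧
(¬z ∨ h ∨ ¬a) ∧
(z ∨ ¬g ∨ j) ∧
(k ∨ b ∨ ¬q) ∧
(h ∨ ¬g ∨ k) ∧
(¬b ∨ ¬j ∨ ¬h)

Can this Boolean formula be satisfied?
No

No, the formula is not satisfiable.

No assignment of truth values to the variables can make all 34 clauses true simultaneously.

The formula is UNSAT (unsatisfiable).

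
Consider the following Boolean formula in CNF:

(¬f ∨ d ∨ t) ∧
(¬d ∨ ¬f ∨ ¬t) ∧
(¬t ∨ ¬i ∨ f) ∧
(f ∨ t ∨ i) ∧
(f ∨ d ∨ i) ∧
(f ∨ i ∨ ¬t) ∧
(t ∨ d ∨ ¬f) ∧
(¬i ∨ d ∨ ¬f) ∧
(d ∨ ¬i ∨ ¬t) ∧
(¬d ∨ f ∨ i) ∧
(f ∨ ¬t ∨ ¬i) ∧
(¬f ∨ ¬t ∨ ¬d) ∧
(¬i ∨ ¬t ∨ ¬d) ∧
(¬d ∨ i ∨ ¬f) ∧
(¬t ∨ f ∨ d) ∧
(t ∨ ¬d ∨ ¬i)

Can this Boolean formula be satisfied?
Yes

Yes, the formula is satisfiable.

One satisfying assignment is: t=True, d=False, f=True, i=False

Verification: With this assignment, all 16 clauses evaluate to true.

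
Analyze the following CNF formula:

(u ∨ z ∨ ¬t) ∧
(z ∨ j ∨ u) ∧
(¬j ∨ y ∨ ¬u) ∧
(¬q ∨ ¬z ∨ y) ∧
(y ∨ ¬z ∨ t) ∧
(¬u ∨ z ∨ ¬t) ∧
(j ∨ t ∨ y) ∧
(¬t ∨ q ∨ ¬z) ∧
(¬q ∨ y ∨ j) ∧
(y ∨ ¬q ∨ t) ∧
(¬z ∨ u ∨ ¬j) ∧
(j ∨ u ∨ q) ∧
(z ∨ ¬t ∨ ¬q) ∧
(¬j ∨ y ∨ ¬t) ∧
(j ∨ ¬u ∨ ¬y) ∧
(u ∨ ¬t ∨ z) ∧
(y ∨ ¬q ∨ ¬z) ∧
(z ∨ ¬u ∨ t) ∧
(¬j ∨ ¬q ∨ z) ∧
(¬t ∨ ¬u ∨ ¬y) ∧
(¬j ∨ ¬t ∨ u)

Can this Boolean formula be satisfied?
Yes

Yes, the formula is satisfiable.

One satisfying assignment is: y=False, u=False, j=True, z=False, t=False, q=False

Verification: With this assignment, all 21 clauses evaluate to true.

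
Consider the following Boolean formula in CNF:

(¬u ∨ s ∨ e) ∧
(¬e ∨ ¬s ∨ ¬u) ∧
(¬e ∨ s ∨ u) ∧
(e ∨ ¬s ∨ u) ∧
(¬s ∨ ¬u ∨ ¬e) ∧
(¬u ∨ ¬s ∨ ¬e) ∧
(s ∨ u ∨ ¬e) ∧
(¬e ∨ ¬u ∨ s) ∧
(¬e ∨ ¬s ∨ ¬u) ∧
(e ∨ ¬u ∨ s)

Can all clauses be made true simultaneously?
Yes

Yes, the formula is satisfiable.

One satisfying assignment is: s=False, e=False, u=False

Verification: With this assignment, all 10 clauses evaluate to true.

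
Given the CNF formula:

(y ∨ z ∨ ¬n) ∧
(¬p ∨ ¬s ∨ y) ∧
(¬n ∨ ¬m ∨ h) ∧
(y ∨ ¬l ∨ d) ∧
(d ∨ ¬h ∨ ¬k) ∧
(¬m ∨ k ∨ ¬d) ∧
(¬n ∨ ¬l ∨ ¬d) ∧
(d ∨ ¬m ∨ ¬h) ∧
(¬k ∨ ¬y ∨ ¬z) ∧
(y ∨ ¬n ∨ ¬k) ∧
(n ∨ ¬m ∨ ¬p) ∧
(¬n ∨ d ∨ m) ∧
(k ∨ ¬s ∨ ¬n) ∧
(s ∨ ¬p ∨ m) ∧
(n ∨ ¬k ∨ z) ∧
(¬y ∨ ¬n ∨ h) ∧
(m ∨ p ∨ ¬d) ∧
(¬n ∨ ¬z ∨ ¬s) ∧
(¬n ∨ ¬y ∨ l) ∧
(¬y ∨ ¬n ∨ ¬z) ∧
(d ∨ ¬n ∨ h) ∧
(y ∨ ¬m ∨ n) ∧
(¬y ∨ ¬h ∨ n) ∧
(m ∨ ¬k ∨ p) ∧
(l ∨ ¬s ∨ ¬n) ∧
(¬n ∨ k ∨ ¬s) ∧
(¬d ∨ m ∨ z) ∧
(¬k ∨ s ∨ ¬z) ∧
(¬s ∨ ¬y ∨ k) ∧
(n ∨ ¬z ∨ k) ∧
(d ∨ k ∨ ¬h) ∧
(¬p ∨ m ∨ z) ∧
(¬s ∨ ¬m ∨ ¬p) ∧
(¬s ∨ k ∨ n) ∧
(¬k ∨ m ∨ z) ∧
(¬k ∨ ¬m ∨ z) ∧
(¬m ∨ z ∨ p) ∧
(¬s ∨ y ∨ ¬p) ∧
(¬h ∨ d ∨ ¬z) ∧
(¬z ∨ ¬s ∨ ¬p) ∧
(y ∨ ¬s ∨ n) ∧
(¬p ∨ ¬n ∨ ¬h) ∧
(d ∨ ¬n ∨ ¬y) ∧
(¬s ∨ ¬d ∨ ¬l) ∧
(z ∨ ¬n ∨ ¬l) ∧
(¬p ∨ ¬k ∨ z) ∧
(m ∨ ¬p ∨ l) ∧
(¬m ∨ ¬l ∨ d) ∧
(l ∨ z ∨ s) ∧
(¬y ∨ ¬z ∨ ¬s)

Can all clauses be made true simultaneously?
Yes

Yes, the formula is satisfiable.

One satisfying assignment is: d=False, l=True, n=False, m=False, z=False, y=True, h=False, p=False, s=False, k=False

Verification: With this assignment, all 50 clauses evaluate to true.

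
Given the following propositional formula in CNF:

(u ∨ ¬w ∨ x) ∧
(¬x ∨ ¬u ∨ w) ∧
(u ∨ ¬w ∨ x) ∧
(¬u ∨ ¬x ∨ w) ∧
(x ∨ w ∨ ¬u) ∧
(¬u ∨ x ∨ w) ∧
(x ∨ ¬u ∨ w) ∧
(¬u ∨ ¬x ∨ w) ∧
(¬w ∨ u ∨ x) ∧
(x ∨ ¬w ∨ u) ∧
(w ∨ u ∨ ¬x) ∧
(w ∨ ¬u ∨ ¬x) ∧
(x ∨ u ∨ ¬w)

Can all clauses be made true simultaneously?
Yes

Yes, the formula is satisfiable.

One satisfying assignment is: x=False, u=False, w=False

Verification: With this assignment, all 13 clauses evaluate to true.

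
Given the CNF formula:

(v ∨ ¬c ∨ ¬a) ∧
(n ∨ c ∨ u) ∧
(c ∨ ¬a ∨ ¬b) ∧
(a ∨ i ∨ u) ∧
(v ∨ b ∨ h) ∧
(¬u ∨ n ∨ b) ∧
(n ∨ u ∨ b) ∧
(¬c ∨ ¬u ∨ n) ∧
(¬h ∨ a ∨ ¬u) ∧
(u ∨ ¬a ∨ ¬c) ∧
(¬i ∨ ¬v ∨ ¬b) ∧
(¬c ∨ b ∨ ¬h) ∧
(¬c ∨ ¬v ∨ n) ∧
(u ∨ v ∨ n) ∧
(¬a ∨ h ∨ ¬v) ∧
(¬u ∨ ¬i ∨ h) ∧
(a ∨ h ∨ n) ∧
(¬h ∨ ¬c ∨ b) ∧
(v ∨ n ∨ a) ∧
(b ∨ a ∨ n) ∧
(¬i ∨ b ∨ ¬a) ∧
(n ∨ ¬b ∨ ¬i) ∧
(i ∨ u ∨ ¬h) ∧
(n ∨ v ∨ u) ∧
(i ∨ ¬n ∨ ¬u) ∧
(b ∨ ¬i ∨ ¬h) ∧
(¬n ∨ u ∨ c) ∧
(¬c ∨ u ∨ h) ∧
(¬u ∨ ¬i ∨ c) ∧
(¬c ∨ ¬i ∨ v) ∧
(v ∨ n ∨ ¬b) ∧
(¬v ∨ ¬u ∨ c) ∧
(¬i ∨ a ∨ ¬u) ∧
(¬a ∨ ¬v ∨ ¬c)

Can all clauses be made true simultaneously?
No

No, the formula is not satisfiable.

No assignment of truth values to the variables can make all 34 clauses true simultaneously.

The formula is UNSAT (unsatisfiable).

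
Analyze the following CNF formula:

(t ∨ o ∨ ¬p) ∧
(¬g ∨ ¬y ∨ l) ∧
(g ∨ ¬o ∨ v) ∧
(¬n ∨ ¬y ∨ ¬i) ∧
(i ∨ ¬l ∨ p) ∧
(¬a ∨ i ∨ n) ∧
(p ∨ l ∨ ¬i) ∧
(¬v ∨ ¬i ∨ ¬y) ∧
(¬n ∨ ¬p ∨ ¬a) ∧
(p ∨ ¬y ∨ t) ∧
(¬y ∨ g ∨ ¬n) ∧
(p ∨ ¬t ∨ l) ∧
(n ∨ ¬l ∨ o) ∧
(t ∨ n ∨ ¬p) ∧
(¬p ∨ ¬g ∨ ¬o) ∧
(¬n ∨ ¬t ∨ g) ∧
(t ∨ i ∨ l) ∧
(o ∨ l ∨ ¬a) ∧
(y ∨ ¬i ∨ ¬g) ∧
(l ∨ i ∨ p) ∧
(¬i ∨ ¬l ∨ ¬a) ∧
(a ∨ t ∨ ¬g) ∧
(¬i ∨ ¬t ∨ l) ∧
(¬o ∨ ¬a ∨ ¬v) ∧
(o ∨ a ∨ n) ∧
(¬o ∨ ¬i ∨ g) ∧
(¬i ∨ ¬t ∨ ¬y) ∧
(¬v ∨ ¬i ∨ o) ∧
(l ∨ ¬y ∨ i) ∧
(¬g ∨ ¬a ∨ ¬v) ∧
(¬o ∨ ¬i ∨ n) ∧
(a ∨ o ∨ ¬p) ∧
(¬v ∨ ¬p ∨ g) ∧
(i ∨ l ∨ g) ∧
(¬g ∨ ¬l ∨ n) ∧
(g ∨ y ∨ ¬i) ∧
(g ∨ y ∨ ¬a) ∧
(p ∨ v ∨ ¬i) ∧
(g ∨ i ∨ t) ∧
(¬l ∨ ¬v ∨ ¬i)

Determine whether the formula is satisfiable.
No

No, the formula is not satisfiable.

No assignment of truth values to the variables can make all 40 clauses true simultaneously.

The formula is UNSAT (unsatisfiable).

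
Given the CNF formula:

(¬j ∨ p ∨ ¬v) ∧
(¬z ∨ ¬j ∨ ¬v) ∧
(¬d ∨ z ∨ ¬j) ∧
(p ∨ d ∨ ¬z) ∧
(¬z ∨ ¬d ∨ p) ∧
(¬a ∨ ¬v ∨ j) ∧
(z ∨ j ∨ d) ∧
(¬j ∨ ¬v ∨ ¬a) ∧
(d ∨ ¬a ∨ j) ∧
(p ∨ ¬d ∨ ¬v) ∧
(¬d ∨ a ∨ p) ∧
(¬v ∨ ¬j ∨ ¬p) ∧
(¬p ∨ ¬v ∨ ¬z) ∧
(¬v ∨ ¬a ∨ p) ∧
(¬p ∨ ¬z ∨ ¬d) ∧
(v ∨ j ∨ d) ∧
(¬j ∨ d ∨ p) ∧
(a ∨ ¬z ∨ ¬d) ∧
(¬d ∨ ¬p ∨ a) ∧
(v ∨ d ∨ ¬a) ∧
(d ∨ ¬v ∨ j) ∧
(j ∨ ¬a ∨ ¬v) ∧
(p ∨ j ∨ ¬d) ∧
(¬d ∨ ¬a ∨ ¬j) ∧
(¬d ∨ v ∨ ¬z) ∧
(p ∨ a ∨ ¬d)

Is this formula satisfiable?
Yes

Yes, the formula is satisfiable.

One satisfying assignment is: a=False, p=True, j=True, v=False, z=False, d=False

Verification: With this assignment, all 26 clauses evaluate to true.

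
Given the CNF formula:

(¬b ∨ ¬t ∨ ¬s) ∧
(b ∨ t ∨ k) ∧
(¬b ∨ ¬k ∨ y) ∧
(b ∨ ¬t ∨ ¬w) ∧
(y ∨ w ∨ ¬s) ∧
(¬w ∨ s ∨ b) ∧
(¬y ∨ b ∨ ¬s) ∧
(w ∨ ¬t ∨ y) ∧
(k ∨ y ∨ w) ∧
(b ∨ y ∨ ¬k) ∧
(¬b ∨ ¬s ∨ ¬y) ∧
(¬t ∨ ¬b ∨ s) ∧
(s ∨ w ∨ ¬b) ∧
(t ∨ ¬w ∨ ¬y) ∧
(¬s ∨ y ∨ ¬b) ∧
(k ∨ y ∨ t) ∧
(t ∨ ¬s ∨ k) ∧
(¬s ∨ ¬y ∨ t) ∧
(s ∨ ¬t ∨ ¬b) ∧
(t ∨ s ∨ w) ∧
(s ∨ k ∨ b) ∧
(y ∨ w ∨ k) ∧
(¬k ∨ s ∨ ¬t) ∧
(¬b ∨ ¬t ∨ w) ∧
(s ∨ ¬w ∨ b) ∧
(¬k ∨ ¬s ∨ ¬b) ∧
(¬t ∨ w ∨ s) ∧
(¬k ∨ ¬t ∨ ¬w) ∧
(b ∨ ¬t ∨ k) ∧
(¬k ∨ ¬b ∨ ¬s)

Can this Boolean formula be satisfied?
No

No, the formula is not satisfiable.

No assignment of truth values to the variables can make all 30 clauses true simultaneously.

The formula is UNSAT (unsatisfiable).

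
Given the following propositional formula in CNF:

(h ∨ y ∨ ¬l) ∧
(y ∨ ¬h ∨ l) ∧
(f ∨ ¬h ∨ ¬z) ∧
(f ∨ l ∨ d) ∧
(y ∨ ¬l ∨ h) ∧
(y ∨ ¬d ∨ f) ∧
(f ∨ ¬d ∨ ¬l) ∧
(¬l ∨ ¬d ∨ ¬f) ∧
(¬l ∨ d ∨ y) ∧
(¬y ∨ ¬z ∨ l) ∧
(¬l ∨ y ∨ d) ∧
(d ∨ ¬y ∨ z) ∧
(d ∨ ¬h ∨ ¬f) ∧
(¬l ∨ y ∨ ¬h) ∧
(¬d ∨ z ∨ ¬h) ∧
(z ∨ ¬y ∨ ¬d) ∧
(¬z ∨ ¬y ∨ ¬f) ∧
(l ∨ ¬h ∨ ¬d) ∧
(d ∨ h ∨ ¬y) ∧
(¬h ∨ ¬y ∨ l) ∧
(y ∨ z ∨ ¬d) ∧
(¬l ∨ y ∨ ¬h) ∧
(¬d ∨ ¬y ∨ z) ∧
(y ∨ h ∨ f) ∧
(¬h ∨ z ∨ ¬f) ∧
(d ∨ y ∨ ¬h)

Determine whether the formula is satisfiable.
Yes

Yes, the formula is satisfiable.

One satisfying assignment is: f=True, l=False, y=False, h=False, z=False, d=False

Verification: With this assignment, all 26 clauses evaluate to true.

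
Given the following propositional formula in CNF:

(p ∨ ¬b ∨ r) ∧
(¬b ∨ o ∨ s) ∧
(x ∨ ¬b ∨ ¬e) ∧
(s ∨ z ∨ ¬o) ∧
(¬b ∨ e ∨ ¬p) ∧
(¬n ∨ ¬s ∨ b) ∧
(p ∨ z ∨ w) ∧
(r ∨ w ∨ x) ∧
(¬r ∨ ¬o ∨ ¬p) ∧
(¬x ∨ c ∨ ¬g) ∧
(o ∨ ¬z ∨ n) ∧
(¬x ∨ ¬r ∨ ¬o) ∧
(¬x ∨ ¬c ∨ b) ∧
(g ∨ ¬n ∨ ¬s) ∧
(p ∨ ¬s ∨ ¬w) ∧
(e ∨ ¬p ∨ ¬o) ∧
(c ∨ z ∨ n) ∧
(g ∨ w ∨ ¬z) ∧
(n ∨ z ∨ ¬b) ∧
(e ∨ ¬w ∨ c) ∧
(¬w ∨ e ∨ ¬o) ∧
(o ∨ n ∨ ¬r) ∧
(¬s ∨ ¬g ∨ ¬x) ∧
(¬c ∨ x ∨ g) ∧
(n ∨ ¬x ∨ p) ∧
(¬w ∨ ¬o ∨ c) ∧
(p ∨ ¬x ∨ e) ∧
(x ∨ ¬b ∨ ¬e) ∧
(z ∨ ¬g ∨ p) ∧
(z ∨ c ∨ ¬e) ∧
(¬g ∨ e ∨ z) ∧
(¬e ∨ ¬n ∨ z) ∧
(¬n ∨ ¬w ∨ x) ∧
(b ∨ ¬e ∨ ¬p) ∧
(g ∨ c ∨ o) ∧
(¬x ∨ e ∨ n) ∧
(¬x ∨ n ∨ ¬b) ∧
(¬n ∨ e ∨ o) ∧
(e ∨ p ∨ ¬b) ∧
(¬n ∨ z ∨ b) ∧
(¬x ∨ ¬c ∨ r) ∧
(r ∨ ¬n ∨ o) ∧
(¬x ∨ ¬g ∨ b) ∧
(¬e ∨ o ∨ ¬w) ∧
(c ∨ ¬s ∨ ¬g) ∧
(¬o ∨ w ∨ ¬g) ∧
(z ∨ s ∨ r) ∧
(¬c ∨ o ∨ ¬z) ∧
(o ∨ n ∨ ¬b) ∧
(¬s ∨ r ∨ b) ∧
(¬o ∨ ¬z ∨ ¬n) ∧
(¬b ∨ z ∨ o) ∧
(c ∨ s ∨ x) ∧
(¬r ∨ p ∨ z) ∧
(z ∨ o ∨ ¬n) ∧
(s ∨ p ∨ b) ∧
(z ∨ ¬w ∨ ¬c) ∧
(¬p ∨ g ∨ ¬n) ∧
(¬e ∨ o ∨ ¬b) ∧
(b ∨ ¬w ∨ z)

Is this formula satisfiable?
No

No, the formula is not satisfiable.

No assignment of truth values to the variables can make all 60 clauses true simultaneously.

The formula is UNSAT (unsatisfiable).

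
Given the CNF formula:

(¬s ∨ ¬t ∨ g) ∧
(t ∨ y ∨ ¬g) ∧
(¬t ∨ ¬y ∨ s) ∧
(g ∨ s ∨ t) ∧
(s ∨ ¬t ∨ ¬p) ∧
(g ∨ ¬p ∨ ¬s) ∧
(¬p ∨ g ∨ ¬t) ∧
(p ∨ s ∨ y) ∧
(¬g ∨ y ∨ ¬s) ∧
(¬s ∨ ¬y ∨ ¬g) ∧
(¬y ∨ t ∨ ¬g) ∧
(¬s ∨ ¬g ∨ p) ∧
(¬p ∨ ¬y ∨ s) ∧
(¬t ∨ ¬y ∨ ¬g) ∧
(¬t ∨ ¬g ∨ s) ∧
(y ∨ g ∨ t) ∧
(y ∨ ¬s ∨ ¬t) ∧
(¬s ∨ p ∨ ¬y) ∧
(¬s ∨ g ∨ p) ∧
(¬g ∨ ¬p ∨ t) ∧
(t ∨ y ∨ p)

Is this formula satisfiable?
No

No, the formula is not satisfiable.

No assignment of truth values to the variables can make all 21 clauses true simultaneously.

The formula is UNSAT (unsatisfiable).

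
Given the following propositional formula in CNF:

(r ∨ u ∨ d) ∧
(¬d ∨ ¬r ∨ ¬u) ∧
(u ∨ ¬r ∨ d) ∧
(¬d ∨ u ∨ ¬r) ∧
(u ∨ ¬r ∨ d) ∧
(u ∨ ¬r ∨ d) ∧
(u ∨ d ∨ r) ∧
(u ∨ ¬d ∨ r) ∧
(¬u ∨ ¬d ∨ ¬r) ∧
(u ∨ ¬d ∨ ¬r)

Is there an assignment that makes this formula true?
Yes

Yes, the formula is satisfiable.

One satisfying assignment is: r=False, d=False, u=True

Verification: With this assignment, all 10 clauses evaluate to true.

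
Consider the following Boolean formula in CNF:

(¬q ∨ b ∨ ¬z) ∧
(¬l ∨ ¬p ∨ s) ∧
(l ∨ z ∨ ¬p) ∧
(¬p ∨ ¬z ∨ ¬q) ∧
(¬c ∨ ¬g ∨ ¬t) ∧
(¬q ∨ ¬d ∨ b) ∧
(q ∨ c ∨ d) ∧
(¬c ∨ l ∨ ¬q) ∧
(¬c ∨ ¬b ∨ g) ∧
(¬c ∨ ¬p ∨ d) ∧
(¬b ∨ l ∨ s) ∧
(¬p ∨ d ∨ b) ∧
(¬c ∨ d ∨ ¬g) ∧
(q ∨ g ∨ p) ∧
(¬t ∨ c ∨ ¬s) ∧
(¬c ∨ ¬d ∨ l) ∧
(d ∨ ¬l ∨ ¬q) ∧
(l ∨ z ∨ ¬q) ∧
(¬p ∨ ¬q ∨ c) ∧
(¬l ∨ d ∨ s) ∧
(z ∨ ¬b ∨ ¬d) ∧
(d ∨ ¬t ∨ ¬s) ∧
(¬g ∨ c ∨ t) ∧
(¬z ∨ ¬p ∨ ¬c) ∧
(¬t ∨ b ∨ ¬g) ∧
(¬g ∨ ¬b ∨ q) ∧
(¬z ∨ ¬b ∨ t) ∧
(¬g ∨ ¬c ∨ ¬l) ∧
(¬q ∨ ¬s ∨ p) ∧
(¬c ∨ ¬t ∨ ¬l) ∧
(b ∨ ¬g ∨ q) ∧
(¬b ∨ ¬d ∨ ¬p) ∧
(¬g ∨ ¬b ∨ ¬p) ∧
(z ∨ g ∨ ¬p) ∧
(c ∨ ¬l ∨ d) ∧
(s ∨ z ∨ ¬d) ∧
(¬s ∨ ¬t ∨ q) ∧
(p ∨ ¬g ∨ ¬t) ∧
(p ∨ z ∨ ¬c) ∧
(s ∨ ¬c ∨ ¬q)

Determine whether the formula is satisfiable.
Yes

Yes, the formula is satisfiable.

One satisfying assignment is: b=False, c=False, t=False, q=False, s=True, d=True, l=True, p=True, z=True, g=False

Verification: With this assignment, all 40 clauses evaluate to true.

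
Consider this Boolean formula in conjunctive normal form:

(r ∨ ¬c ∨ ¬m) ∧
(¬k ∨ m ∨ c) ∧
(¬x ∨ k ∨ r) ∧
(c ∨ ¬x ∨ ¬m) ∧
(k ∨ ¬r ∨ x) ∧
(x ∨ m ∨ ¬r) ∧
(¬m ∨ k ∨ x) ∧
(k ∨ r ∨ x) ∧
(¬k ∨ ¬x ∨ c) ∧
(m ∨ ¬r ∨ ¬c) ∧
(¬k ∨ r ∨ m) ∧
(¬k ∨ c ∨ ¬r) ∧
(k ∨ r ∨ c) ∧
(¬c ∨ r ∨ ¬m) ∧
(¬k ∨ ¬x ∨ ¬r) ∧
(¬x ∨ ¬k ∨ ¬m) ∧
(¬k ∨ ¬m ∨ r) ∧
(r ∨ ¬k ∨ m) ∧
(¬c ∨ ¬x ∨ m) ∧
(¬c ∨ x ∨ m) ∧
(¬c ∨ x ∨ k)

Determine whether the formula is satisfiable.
Yes

Yes, the formula is satisfiable.

One satisfying assignment is: k=False, c=False, x=True, m=False, r=True

Verification: With this assignment, all 21 clauses evaluate to true.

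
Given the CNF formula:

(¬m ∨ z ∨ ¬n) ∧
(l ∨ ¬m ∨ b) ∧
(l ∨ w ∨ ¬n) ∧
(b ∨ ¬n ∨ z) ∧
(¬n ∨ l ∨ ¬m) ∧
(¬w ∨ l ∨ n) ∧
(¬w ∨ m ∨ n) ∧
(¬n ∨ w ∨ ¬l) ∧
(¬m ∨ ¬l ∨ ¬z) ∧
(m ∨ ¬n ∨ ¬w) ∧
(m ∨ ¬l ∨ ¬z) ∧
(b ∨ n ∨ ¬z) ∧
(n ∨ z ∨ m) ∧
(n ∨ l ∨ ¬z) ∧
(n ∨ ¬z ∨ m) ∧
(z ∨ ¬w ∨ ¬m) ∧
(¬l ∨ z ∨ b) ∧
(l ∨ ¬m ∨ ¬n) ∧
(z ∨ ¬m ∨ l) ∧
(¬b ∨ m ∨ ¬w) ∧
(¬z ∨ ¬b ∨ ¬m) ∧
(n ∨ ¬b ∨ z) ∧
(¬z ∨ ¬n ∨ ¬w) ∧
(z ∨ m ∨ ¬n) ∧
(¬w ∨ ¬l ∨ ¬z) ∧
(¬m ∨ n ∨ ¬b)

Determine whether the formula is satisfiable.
No

No, the formula is not satisfiable.

No assignment of truth values to the variables can make all 26 clauses true simultaneously.

The formula is UNSAT (unsatisfiable).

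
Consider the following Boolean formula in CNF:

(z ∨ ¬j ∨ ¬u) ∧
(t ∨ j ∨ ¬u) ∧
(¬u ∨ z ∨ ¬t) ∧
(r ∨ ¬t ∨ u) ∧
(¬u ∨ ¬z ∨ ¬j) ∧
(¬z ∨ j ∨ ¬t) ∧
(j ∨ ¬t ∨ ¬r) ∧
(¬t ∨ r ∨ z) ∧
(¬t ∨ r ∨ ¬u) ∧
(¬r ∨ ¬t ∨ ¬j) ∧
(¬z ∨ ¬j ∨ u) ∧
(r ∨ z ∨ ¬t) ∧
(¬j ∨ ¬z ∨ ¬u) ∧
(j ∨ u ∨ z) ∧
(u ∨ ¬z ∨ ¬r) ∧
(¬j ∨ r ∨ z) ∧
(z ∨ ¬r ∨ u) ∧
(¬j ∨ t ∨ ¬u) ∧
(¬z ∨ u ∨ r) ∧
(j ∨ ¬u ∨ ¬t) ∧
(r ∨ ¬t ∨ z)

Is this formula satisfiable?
No

No, the formula is not satisfiable.

No assignment of truth values to the variables can make all 21 clauses true simultaneously.

The formula is UNSAT (unsatisfiable).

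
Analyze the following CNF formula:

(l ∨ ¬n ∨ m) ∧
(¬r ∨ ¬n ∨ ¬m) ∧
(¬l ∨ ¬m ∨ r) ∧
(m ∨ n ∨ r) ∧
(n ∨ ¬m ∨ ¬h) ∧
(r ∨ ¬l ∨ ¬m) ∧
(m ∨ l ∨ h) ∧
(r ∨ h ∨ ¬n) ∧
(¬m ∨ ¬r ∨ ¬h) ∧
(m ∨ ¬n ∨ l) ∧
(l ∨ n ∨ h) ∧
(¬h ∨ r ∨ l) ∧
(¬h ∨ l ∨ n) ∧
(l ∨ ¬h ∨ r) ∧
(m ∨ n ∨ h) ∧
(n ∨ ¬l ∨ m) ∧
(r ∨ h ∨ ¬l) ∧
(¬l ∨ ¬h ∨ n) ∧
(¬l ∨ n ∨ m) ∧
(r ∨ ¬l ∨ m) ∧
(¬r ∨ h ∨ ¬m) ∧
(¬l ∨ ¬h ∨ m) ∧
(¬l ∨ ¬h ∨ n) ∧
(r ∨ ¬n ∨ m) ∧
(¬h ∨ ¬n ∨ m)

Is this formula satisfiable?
Yes

Yes, the formula is satisfiable.

One satisfying assignment is: n=True, l=True, m=False, h=False, r=True

Verification: With this assignment, all 25 clauses evaluate to true.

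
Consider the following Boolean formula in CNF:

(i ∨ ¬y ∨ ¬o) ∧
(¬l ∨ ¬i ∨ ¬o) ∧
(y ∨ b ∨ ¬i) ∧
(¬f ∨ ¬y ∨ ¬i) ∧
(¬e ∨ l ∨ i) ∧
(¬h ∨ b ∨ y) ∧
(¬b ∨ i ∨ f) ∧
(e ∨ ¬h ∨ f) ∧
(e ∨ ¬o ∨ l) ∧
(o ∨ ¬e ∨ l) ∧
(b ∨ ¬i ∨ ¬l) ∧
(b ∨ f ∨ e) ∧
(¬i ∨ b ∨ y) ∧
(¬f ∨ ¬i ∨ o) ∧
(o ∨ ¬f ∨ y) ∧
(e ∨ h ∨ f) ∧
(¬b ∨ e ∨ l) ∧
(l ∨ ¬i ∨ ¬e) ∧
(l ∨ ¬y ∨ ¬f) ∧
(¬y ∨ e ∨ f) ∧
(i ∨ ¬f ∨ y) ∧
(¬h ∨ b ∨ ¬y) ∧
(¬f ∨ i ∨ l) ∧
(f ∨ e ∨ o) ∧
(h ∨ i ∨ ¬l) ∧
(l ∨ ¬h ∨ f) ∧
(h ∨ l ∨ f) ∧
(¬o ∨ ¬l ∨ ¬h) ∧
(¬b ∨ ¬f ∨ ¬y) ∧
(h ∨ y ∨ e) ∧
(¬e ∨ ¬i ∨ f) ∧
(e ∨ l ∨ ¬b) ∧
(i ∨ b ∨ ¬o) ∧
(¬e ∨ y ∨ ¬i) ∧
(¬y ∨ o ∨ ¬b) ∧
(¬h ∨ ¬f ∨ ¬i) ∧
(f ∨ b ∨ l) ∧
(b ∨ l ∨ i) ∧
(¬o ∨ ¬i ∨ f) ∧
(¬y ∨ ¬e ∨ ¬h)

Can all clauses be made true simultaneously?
No

No, the formula is not satisfiable.

No assignment of truth values to the variables can make all 40 clauses true simultaneously.

The formula is UNSAT (unsatisfiable).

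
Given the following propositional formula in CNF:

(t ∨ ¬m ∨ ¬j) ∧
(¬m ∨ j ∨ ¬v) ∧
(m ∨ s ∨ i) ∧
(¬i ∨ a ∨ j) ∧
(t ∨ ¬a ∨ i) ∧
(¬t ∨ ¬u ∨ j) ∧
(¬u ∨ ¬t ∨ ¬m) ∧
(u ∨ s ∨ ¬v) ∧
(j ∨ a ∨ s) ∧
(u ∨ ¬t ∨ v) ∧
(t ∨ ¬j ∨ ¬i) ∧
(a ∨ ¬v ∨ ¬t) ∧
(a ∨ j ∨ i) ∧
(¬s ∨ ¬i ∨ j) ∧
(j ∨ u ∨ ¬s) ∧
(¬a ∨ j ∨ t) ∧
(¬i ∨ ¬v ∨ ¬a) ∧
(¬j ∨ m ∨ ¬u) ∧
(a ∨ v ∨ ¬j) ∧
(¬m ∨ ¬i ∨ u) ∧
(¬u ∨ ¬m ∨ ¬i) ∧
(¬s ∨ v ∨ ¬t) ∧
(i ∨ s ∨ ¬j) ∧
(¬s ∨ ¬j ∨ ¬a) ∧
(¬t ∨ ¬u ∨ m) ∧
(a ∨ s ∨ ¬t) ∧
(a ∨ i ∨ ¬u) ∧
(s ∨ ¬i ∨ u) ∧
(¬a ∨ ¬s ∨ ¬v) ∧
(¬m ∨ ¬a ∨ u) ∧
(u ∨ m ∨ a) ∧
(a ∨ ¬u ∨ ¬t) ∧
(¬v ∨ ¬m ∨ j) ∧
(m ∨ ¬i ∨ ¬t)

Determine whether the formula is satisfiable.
No

No, the formula is not satisfiable.

No assignment of truth values to the variables can make all 34 clauses true simultaneously.

The formula is UNSAT (unsatisfiable).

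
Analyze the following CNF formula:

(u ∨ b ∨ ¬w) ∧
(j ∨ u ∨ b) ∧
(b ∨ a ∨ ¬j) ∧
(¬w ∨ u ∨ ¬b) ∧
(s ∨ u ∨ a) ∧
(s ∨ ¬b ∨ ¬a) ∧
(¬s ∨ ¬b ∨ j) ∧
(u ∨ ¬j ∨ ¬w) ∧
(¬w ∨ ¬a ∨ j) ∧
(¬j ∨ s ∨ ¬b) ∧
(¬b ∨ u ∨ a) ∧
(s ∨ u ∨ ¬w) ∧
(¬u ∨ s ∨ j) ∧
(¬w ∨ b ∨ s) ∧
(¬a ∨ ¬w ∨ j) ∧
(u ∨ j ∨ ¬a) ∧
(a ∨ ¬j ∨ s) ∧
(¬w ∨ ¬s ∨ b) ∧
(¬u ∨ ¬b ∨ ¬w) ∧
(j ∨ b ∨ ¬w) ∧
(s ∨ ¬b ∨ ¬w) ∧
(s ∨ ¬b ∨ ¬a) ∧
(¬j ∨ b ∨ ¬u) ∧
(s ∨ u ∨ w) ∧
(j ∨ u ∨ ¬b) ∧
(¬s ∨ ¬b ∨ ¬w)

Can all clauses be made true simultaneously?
Yes

Yes, the formula is satisfiable.

One satisfying assignment is: j=False, b=False, u=True, w=False, s=True, a=False

Verification: With this assignment, all 26 clauses evaluate to true.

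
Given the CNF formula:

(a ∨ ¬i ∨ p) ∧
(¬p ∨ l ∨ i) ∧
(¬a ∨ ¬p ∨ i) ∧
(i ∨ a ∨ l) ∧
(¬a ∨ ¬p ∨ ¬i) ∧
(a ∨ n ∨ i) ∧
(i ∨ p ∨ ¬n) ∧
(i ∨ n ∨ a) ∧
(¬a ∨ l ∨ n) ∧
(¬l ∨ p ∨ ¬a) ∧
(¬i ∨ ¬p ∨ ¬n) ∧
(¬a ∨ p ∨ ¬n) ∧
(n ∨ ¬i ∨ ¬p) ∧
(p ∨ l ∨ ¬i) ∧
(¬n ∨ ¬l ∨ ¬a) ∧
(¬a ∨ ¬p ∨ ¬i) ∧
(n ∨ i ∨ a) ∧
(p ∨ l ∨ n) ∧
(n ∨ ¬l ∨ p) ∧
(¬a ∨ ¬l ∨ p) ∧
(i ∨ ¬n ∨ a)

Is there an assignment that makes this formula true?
No

No, the formula is not satisfiable.

No assignment of truth values to the variables can make all 21 clauses true simultaneously.

The formula is UNSAT (unsatisfiable).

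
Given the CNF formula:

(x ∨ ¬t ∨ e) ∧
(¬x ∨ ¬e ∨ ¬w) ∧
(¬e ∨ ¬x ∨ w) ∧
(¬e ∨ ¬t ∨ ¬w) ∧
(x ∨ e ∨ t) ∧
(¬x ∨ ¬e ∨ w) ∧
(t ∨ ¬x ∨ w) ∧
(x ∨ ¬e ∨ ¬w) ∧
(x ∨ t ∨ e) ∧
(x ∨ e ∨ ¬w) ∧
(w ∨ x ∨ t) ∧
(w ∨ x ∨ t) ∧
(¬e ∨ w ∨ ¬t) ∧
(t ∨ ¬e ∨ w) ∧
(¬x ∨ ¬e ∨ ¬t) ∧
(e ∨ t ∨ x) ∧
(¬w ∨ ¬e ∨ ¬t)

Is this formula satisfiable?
Yes

Yes, the formula is satisfiable.

One satisfying assignment is: x=True, t=True, e=False, w=False

Verification: With this assignment, all 17 clauses evaluate to true.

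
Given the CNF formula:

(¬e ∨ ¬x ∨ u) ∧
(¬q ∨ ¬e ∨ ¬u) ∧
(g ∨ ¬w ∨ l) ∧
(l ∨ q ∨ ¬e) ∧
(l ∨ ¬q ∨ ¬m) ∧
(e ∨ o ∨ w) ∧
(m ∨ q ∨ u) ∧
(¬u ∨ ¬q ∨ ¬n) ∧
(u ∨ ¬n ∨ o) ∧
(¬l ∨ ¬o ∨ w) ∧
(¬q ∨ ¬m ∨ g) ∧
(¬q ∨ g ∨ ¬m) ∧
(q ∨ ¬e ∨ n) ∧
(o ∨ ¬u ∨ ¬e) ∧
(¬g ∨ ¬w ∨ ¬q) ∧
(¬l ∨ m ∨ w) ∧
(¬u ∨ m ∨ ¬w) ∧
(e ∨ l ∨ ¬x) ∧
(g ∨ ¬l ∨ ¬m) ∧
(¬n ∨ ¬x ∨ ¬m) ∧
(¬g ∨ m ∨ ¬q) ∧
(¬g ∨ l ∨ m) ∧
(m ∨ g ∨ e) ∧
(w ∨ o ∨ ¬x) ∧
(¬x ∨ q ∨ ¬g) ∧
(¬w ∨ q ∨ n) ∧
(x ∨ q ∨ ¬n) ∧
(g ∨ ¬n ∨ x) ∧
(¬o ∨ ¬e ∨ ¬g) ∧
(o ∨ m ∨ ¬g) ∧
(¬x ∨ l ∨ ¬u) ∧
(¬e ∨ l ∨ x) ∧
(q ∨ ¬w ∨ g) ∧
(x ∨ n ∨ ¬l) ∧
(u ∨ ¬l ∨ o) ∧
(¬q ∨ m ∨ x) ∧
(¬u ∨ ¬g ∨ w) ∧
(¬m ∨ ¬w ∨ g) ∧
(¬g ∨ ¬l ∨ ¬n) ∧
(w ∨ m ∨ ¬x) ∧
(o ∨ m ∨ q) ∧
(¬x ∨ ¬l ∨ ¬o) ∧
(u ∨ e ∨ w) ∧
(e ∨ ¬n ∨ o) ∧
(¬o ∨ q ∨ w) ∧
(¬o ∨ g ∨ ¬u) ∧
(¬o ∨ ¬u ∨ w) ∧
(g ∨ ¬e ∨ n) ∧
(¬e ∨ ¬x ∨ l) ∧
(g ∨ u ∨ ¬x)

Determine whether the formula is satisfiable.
No

No, the formula is not satisfiable.

No assignment of truth values to the variables can make all 50 clauses true simultaneously.

The formula is UNSAT (unsatisfiable).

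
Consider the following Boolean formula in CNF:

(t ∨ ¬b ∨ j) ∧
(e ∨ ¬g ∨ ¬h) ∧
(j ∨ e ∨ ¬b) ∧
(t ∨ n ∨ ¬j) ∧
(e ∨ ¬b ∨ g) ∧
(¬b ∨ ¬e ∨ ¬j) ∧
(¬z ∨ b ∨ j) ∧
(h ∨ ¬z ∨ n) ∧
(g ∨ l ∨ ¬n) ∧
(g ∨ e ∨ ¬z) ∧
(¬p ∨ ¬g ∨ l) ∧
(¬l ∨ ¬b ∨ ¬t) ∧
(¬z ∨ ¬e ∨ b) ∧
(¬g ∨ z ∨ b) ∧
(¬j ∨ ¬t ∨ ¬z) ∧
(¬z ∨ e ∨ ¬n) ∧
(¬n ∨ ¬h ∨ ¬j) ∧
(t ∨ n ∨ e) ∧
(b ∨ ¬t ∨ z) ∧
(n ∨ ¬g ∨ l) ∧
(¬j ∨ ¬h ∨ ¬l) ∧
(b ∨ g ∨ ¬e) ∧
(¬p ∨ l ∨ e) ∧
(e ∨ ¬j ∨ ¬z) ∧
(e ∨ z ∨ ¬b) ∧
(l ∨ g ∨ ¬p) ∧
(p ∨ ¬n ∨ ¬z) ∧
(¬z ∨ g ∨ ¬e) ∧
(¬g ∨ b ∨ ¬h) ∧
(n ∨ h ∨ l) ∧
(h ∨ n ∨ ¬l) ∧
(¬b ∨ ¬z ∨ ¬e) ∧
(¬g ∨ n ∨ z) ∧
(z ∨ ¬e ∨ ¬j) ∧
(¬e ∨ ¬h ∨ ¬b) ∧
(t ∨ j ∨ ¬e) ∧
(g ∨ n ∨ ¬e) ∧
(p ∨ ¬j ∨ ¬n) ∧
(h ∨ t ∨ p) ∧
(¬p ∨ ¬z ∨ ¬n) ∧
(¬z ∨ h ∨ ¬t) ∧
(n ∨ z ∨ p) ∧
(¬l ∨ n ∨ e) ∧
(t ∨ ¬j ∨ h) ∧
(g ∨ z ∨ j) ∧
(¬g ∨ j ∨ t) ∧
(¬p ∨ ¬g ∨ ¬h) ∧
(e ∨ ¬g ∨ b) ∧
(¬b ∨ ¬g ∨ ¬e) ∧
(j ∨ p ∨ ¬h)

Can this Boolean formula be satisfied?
No

No, the formula is not satisfiable.

No assignment of truth values to the variables can make all 50 clauses true simultaneously.

The formula is UNSAT (unsatisfiable).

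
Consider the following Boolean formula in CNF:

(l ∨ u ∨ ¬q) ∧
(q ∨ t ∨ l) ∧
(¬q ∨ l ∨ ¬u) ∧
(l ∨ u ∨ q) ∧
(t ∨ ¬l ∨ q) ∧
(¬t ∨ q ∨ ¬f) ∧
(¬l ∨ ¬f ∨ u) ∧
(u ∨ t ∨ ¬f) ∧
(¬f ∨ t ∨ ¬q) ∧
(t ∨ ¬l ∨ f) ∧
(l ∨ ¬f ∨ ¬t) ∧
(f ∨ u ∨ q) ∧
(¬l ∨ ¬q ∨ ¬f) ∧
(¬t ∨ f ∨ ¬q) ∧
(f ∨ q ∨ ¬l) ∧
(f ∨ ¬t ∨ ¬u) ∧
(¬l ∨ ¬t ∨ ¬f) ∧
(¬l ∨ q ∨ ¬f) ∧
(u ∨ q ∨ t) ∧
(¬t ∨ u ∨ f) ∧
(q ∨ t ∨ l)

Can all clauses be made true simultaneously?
No

No, the formula is not satisfiable.

No assignment of truth values to the variables can make all 21 clauses true simultaneously.

The formula is UNSAT (unsatisfiable).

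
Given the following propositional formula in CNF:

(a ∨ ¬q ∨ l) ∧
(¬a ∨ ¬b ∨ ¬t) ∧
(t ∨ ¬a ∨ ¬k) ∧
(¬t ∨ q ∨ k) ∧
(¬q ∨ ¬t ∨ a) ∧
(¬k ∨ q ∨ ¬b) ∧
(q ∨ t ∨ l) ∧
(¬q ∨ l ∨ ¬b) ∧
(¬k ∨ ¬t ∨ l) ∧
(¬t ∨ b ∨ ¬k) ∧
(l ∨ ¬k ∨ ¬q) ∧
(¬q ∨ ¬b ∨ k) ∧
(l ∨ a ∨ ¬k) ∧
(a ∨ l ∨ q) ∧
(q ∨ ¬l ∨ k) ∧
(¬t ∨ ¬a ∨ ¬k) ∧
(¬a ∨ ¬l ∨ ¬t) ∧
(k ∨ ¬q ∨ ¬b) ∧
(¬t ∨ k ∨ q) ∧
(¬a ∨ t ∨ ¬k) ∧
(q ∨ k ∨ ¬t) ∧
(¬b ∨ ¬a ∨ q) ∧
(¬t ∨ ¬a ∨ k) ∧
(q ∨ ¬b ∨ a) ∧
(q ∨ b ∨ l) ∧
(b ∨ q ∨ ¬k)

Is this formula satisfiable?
Yes

Yes, the formula is satisfiable.

One satisfying assignment is: b=False, k=False, l=True, q=True, t=False, a=False

Verification: With this assignment, all 26 clauses evaluate to true.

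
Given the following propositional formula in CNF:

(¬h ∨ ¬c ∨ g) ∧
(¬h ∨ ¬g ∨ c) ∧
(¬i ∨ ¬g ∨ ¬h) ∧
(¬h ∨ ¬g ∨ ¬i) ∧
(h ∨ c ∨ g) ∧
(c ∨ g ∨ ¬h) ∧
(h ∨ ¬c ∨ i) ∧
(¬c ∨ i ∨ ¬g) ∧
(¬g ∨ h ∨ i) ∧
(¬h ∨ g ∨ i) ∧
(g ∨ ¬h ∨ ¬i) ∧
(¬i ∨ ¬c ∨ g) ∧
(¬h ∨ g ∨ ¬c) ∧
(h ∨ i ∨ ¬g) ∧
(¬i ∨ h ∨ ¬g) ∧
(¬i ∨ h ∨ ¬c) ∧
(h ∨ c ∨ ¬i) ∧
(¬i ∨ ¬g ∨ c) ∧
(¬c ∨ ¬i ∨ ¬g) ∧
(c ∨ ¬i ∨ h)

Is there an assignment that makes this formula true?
No

No, the formula is not satisfiable.

No assignment of truth values to the variables can make all 20 clauses true simultaneously.

The formula is UNSAT (unsatisfiable).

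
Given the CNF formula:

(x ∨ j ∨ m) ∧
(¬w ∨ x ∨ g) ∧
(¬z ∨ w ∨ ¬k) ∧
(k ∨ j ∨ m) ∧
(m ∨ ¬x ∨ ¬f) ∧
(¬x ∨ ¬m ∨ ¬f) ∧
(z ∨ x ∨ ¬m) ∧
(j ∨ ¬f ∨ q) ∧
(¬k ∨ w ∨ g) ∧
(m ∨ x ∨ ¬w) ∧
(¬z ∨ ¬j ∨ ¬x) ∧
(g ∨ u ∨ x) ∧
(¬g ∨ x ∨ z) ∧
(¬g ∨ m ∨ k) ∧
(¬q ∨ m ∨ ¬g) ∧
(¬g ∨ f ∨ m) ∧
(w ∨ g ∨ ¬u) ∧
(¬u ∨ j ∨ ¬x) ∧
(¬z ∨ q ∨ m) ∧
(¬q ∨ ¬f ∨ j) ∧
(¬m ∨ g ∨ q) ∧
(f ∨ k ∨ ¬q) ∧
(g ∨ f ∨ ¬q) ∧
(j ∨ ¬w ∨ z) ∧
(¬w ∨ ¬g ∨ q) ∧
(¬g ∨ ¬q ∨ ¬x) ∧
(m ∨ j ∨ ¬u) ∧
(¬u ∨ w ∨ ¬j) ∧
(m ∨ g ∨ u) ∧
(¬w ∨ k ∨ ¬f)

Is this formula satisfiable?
Yes

Yes, the formula is satisfiable.

One satisfying assignment is: z=False, x=True, w=False, g=True, j=False, f=False, q=False, m=True, k=False, u=False

Verification: With this assignment, all 30 clauses evaluate to true.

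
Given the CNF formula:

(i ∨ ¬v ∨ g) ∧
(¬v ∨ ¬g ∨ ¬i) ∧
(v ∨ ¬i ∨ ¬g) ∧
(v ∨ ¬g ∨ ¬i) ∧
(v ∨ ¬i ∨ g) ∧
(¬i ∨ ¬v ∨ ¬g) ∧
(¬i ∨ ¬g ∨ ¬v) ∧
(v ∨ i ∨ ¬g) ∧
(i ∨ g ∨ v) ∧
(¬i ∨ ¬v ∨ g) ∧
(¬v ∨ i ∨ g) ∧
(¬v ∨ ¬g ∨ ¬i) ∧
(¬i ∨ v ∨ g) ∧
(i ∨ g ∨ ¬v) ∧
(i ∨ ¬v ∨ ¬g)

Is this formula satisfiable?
No

No, the formula is not satisfiable.

No assignment of truth values to the variables can make all 15 clauses true simultaneously.

The formula is UNSAT (unsatisfiable).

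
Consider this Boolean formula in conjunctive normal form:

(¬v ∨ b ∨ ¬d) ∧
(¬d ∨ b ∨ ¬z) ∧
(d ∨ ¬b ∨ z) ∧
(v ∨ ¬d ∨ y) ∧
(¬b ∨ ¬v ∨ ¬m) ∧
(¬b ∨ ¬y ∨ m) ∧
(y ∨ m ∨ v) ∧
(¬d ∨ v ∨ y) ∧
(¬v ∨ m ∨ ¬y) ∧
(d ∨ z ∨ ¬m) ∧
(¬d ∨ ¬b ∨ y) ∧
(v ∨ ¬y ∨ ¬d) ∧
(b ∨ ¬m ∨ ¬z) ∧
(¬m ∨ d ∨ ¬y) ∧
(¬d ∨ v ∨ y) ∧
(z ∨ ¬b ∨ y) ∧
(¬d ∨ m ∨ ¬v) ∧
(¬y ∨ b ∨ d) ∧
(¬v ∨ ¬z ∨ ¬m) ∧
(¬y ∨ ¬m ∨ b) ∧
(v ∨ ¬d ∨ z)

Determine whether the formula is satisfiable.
Yes

Yes, the formula is satisfiable.

One satisfying assignment is: d=False, y=False, m=False, b=False, z=False, v=True

Verification: With this assignment, all 21 clauses evaluate to true.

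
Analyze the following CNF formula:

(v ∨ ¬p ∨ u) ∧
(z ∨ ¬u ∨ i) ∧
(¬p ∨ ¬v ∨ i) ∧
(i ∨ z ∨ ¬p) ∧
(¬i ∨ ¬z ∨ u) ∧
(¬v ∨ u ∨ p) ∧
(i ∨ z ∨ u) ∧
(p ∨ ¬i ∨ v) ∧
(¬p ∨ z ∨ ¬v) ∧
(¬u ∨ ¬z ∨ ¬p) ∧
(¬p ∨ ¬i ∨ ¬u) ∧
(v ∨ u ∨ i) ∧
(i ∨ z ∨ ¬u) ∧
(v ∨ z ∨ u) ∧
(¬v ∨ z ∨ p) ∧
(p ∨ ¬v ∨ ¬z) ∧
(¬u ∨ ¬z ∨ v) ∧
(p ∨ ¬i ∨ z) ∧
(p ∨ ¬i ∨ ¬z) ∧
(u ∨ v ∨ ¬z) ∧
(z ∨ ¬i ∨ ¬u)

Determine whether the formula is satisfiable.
No

No, the formula is not satisfiable.

No assignment of truth values to the variables can make all 21 clauses true simultaneously.

The formula is UNSAT (unsatisfiable).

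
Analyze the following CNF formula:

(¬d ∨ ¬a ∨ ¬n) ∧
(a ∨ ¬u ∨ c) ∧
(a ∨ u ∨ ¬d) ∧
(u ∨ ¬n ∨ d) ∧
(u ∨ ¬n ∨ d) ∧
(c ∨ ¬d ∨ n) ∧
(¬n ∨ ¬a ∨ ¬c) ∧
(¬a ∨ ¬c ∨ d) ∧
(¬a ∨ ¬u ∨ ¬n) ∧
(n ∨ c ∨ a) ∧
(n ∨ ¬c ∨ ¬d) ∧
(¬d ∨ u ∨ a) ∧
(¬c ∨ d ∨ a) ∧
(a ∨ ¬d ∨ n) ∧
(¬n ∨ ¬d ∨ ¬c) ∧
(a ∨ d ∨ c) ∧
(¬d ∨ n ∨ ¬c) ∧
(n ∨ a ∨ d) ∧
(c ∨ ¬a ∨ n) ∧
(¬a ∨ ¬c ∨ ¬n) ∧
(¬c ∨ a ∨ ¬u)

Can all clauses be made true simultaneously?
No

No, the formula is not satisfiable.

No assignment of truth values to the variables can make all 21 clauses true simultaneously.

The formula is UNSAT (unsatisfiable).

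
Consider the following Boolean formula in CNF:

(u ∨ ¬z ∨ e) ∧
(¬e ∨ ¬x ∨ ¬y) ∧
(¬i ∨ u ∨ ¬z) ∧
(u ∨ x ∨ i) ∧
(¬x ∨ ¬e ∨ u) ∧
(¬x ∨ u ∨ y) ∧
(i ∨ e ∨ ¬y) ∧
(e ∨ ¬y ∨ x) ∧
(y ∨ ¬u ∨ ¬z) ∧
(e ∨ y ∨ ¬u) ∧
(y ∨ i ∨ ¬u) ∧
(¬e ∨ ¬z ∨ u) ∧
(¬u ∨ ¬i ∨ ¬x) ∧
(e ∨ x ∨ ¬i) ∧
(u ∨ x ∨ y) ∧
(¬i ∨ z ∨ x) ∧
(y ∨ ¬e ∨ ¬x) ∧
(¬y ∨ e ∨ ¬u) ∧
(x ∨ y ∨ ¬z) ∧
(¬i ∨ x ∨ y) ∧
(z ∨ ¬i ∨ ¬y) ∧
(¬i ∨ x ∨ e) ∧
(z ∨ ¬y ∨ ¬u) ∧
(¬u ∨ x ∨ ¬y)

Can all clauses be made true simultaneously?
No

No, the formula is not satisfiable.

No assignment of truth values to the variables can make all 24 clauses true simultaneously.

The formula is UNSAT (unsatisfiable).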